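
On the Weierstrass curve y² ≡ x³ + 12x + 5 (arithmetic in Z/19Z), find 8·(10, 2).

Write Q = (10, 2).
Double-and-add on 8 = (1000)₂. Start with Q = (10, 2) for the leading 1-bit.
double: tangent at (10, 2): λ = (3·10² + 12)/(2·2) ≡ 8/4. 4⁻¹ ≡ 5 (mod 19) since 4·5 = 20 ≡ 1, so λ ≡ 8·5 ≡ 2.
  x = λ² - 10 - 10 = 4 - 20 ≡ 3; y = λ·(10 - 3) - 2 ≡ 12. → (3, 12)
double: tangent at (3, 12): λ = (3·3² + 12)/(2·12) ≡ 1/5. 5⁻¹ ≡ 4 (mod 19), so λ ≡ 1·4 ≡ 4.
  x = λ² - 3 - 3 = 16 - 6 ≡ 10; y = λ·(3 - 10) - 12 ≡ 17. → (10, 17)
double: tangent at (10, 17): λ = (3·10² + 12)/(2·17) ≡ 8/15. 15⁻¹ ≡ 14 (mod 19), so λ ≡ 8·14 ≡ 17.
  x = λ² - 10 - 10 = 289 - 20 ≡ 3; y = λ·(10 - 3) - 17 ≡ 7. → (3, 7)

(3, 7)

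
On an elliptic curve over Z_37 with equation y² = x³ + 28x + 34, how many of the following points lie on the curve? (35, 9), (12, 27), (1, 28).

2

(35, 9): 9² ≡ 7, rhs ≡ 7 → on.
(12, 27): 27² ≡ 26, rhs ≡ 26 → on.
(1, 28): 28² ≡ 7, rhs ≡ 26 → off.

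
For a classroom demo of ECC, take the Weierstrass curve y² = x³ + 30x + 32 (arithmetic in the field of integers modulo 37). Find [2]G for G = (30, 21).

tangent at (30, 21): λ = (3·30² + 30)/(2·21) ≡ 29/5. 5⁻¹ ≡ 15 (mod 37) since 5·15 = 75 ≡ 1, so λ ≡ 29·15 ≡ 28.
  x = λ² - 30 - 30 = 784 - 60 ≡ 21; y = λ·(30 - 21) - 21 ≡ 9. → (21, 9)

(21, 9)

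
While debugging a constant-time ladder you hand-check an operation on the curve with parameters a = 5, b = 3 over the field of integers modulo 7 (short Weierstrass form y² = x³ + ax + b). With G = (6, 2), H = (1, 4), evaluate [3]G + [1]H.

(1, 4)

First 3G:
Repeated addition: build up to 3G.
2G: tangent at (6, 2): λ = (3·6² + 5)/(2·2) ≡ 1/4. 4⁻¹ ≡ 2 (mod 7), so λ ≡ 1·2 ≡ 2.
  x = λ² - 6 - 6 = 4 - 12 ≡ 6; y = λ·(6 - 6) - 2 ≡ 5. → (6, 5)
3G: (6, 5) + (6, 2): same x and y₁ ≡ -y₂, so the sum is O.
3G = O.
Finally 3G + H:
O + (1, 4) = (1, 4) (identity).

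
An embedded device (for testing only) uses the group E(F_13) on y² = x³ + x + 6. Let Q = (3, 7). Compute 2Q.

tangent at (3, 7): λ = (3·3² + 1)/(2·7) ≡ 2/1. 1⁻¹ ≡ 1 (mod 13) since 1·1 = 1 ≡ 1, so λ ≡ 2·1 ≡ 2.
  x = λ² - 3 - 3 = 4 - 6 ≡ 11; y = λ·(3 - 11) - 7 ≡ 3. → (11, 3)

(11, 3)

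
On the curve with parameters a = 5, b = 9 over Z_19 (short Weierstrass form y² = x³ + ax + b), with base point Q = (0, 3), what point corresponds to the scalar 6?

(5, 8)

Repeated addition: build up to 6Q.
2Q: tangent at (0, 3): λ = (3·0² + 5)/(2·3) ≡ 5/6. 6⁻¹ ≡ 16 (mod 19) since 6·16 = 96 ≡ 1, so λ ≡ 5·16 ≡ 4.
  x = λ² - 0 - 0 = 16 - 0 ≡ 16; y = λ·(0 - 16) - 3 ≡ 9. → (16, 9)
3Q: (16, 9) + (0, 3). λ = (3 - 9)/(0 - 16) ≡ 13/3 mod 19. 3⁻¹ ≡ 13 (mod 19), so λ ≡ 17.
  x = λ² - 16 - 0 = 289 - 16 ≡ 7; y = λ·(16 - 7) - 9 ≡ 11. → (7, 11)
4Q: (7, 11) + (0, 3). λ = (3 - 11)/(0 - 7) ≡ 11/12 mod 19. 12⁻¹ ≡ 8 (mod 19) since 12·8 = 96 ≡ 1, so λ ≡ 12.
  x = λ² - 7 - 0 = 144 - 7 ≡ 4; y = λ·(7 - 4) - 11 ≡ 6. → (4, 6)
5Q: (4, 6) + (0, 3). λ = (3 - 6)/(0 - 4) ≡ 16/15 mod 19. 15⁻¹ ≡ 14 (mod 19), so λ ≡ 15.
  x = λ² - 4 - 0 = 225 - 4 ≡ 12; y = λ·(4 - 12) - 6 ≡ 7. → (12, 7)
6Q: (12, 7) + (0, 3). λ = (3 - 7)/(0 - 12) ≡ 15/7 mod 19. 7⁻¹ ≡ 11 (mod 19), so λ ≡ 13.
  x = λ² - 12 - 0 = 169 - 12 ≡ 5; y = λ·(12 - 5) - 7 ≡ 8. → (5, 8)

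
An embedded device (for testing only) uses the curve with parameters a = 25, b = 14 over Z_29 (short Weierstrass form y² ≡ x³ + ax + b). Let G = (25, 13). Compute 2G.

(4, 27)

tangent at (25, 13): λ = (3·25² + 25)/(2·13) ≡ 15/26. 26⁻¹ ≡ 19 (mod 29) since 26·19 = 494 ≡ 1, so λ ≡ 15·19 ≡ 24.
  x = λ² - 25 - 25 = 576 - 50 ≡ 4; y = λ·(25 - 4) - 13 ≡ 27. → (4, 27)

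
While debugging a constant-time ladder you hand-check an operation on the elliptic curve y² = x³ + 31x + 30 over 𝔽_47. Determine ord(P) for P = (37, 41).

3

2P: tangent at (37, 41): λ = (3·37² + 31)/(2·41) ≡ 2/35. 35⁻¹ ≡ 43 (mod 47), so λ ≡ 2·43 ≡ 39.
  x = λ² - 37 - 37 = 1521 - 74 ≡ 37; y = λ·(37 - 37) - 41 ≡ 6. → (37, 6)
3P: (37, 6) + (37, 41): same x and y₁ ≡ -y₂, so the sum is 𝒪.
3P = 𝒪, so the order is 3.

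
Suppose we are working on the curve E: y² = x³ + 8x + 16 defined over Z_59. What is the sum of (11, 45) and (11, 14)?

O

The two points share x = 11 and their y-coordinates satisfy 45 + 14 ≡ 0 (mod 59), so they are inverses. Their sum is O.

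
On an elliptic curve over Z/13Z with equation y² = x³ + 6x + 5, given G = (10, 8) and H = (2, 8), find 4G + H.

(1, 5)

First 4G:
Repeated addition: build up to 4G.
2G: tangent at (10, 8): λ = (3·10² + 6)/(2·8) ≡ 7/3. 3⁻¹ ≡ 9 (mod 13) since 3·9 = 27 ≡ 1, so λ ≡ 7·9 ≡ 11.
  x = λ² - 10 - 10 = 121 - 20 ≡ 10; y = λ·(10 - 10) - 8 ≡ 5. → (10, 5)
3G: (10, 5) + (10, 8): same x and y₁ ≡ -y₂, so the sum is 𝒪.
4G: 𝒪 + (10, 8) = (10, 8) (identity).
4G = (10, 8).
Finally 4G + H:
(10, 8) + (2, 8). λ = (8 - 8)/(2 - 10) ≡ 0/5 mod 13. 5⁻¹ ≡ 8 (mod 13) since 5·8 = 40 ≡ 1, so λ ≡ 0.
  x = λ² - 10 - 2 = 0 - 12 ≡ 1; y = λ·(10 - 1) - 8 ≡ 5. → (1, 5)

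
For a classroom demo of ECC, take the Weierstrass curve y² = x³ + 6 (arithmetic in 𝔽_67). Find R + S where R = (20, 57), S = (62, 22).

(62, 45)

(20, 57) + (62, 22). λ = (22 - 57)/(62 - 20) ≡ 32/42 mod 67. 42⁻¹ ≡ 8 (mod 67), so λ ≡ 55.
  x = λ² - 20 - 62 = 3025 - 82 ≡ 62; y = λ·(20 - 62) - 57 ≡ 45. → (62, 45)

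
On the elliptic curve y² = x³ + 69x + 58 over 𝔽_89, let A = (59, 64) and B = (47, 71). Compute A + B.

(59, 64) + (47, 71). λ = (71 - 64)/(47 - 59) ≡ 7/77 mod 89. 77⁻¹ ≡ 37 (mod 89), so λ ≡ 81.
  x = λ² - 59 - 47 = 6561 - 106 ≡ 47; y = λ·(59 - 47) - 64 ≡ 18. → (47, 18)

(47, 18)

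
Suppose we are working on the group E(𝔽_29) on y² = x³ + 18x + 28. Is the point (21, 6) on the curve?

no

y² = 6² ≡ 7; x³ + 18x + 28 = 9667 ≡ 10 (mod 29). 7 ≠ 10.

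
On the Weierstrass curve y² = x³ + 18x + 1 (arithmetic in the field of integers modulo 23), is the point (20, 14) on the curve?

yes

y² = 14² ≡ 12; x³ + 18x + 1 = 8361 ≡ 12 (mod 23). 12 = 12.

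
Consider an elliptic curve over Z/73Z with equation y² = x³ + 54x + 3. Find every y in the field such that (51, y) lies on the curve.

x³ + 54x + 3 = 135408 ≡ 66 (mod 73).
66 is a non-residue mod 73; no y exists.

none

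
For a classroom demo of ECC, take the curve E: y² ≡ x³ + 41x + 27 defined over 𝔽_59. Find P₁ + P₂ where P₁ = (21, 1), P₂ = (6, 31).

(36, 29)

(21, 1) + (6, 31). λ = (31 - 1)/(6 - 21) ≡ 30/44 mod 59. 44⁻¹ ≡ 55 (mod 59), so λ ≡ 57.
  x = λ² - 21 - 6 = 3249 - 27 ≡ 36; y = λ·(21 - 36) - 1 ≡ 29. → (36, 29)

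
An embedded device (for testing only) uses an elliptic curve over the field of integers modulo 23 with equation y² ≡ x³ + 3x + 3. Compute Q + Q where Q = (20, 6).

(18, 22)

tangent at (20, 6): λ = (3·20² + 3)/(2·6) ≡ 7/12. 12⁻¹ ≡ 2 (mod 23), so λ ≡ 7·2 ≡ 14.
  x = λ² - 20 - 20 = 196 - 40 ≡ 18; y = λ·(20 - 18) - 6 ≡ 22. → (18, 22)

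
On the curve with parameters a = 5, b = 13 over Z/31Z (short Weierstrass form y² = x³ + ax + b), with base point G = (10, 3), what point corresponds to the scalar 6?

(22, 13)

Double-and-add on 6 = (110)₂. Start with G = (10, 3) for the leading 1-bit.
double: tangent at (10, 3): λ = (3·10² + 5)/(2·3) ≡ 26/6. 6⁻¹ ≡ 26 (mod 31) since 6·26 = 156 ≡ 1, so λ ≡ 26·26 ≡ 25.
  x = λ² - 10 - 10 = 625 - 20 ≡ 16; y = λ·(10 - 16) - 3 ≡ 2. → (16, 2)
add G: (16, 2) + (10, 3). λ = (3 - 2)/(10 - 16) ≡ 1/25 mod 31. 25⁻¹ ≡ 5 (mod 31), so λ ≡ 5.
  x = λ² - 16 - 10 = 25 - 26 ≡ 30; y = λ·(16 - 30) - 2 ≡ 21. → (30, 21)
double: tangent at (30, 21): λ = (3·30² + 5)/(2·21) ≡ 8/11. 11⁻¹ ≡ 17 (mod 31) since 11·17 = 187 ≡ 1, so λ ≡ 8·17 ≡ 12.
  x = λ² - 30 - 30 = 144 - 60 ≡ 22; y = λ·(30 - 22) - 21 ≡ 13. → (22, 13)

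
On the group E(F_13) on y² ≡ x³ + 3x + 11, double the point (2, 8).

tangent at (2, 8): λ = (3·2² + 3)/(2·8) ≡ 2/3. 3⁻¹ ≡ 9 (mod 13), so λ ≡ 2·9 ≡ 5.
  x = λ² - 2 - 2 = 25 - 4 ≡ 8; y = λ·(2 - 8) - 8 ≡ 1. → (8, 1)

(8, 1)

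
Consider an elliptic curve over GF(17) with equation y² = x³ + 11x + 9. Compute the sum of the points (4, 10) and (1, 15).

(11, 13)

(4, 10) + (1, 15). λ = (15 - 10)/(1 - 4) ≡ 5/14 mod 17. 14⁻¹ ≡ 11 (mod 17) since 14·11 = 154 ≡ 1, so λ ≡ 4.
  x = λ² - 4 - 1 = 16 - 5 ≡ 11; y = λ·(4 - 11) - 10 ≡ 13. → (11, 13)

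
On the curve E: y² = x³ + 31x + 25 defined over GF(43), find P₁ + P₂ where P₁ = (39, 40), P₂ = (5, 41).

(16, 39)

(39, 40) + (5, 41). λ = (41 - 40)/(5 - 39) ≡ 1/9 mod 43. 9⁻¹ ≡ 24 (mod 43), so λ ≡ 24.
  x = λ² - 39 - 5 = 576 - 44 ≡ 16; y = λ·(39 - 16) - 40 ≡ 39. → (16, 39)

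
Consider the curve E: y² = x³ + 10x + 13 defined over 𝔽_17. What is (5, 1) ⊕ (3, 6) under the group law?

(11, 14)

(5, 1) + (3, 6). λ = (6 - 1)/(3 - 5) ≡ 5/15 mod 17. 15⁻¹ ≡ 8 (mod 17), so λ ≡ 6.
  x = λ² - 5 - 3 = 36 - 8 ≡ 11; y = λ·(5 - 11) - 1 ≡ 14. → (11, 14)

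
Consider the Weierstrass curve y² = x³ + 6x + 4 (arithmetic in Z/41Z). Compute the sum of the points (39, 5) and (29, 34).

(39, 5) + (29, 34). λ = (34 - 5)/(29 - 39) ≡ 29/31 mod 41. 31⁻¹ ≡ 4 (mod 41), so λ ≡ 34.
  x = λ² - 39 - 29 = 1156 - 68 ≡ 22; y = λ·(39 - 22) - 5 ≡ 40. → (22, 40)

(22, 40)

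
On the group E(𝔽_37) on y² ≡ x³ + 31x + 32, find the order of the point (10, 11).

11

2P: tangent at (10, 11): λ = (3·10² + 31)/(2·11) ≡ 35/22. 22⁻¹ ≡ 32 (mod 37), so λ ≡ 35·32 ≡ 10.
  x = λ² - 10 - 10 = 100 - 20 ≡ 6; y = λ·(10 - 6) - 11 ≡ 29. → (6, 29)
3P: (6, 29) + (10, 11). λ = (11 - 29)/(10 - 6) ≡ 19/4 mod 37. 4⁻¹ ≡ 28 (mod 37), so λ ≡ 14.
  x = λ² - 6 - 10 = 196 - 16 ≡ 32; y = λ·(6 - 32) - 29 ≡ 14. → (32, 14)
4P: (32, 14) + (10, 11). λ = (11 - 14)/(10 - 32) ≡ 34/15 mod 37. 15⁻¹ ≡ 5 (mod 37) since 15·5 = 75 ≡ 1, so λ ≡ 22.
  x = λ² - 32 - 10 = 484 - 42 ≡ 35; y = λ·(32 - 35) - 14 ≡ 31. → (35, 31)
5P: (35, 31) + (10, 11). λ = (11 - 31)/(10 - 35) ≡ 17/12 mod 37. 12⁻¹ ≡ 34 (mod 37) since 12·34 = 408 ≡ 1, so λ ≡ 23.
  x = λ² - 35 - 10 = 529 - 45 ≡ 3; y = λ·(35 - 3) - 31 ≡ 2. → (3, 2)
6P: (3, 2) + (10, 11). λ = (11 - 2)/(10 - 3) ≡ 9/7 mod 37. 7⁻¹ ≡ 16 (mod 37), so λ ≡ 33.
  x = λ² - 3 - 10 = 1089 - 13 ≡ 3; y = λ·(3 - 3) - 2 ≡ 35. → (3, 35)
7P: (3, 35) + (10, 11). λ = (11 - 35)/(10 - 3) ≡ 13/7 mod 37. 7⁻¹ ≡ 16 (mod 37) since 7·16 = 112 ≡ 1, so λ ≡ 23.
  x = λ² - 3 - 10 = 529 - 13 ≡ 35; y = λ·(3 - 35) - 35 ≡ 6. → (35, 6)
8P: (35, 6) + (10, 11). λ = (11 - 6)/(10 - 35) ≡ 5/12 mod 37. 12⁻¹ ≡ 34 (mod 37) since 12·34 = 408 ≡ 1, so λ ≡ 22.
  x = λ² - 35 - 10 = 484 - 45 ≡ 32; y = λ·(35 - 32) - 6 ≡ 23. → (32, 23)
9P: (32, 23) + (10, 11). λ = (11 - 23)/(10 - 32) ≡ 25/15 mod 37. 15⁻¹ ≡ 5 (mod 37), so λ ≡ 14.
  x = λ² - 32 - 10 = 196 - 42 ≡ 6; y = λ·(32 - 6) - 23 ≡ 8. → (6, 8)
10P: (6, 8) + (10, 11). λ = (11 - 8)/(10 - 6) ≡ 3/4 mod 37. 4⁻¹ ≡ 28 (mod 37) since 4·28 = 112 ≡ 1, so λ ≡ 10.
  x = λ² - 6 - 10 = 100 - 16 ≡ 10; y = λ·(6 - 10) - 8 ≡ 26. → (10, 26)
11P: (10, 26) + (10, 11): same x and y₁ ≡ -y₂, so the sum is the point at infinity.
11P = the point at infinity, so the order is 11.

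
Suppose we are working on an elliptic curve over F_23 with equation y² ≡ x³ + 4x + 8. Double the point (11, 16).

(3, 1)

tangent at (11, 16): λ = (3·11² + 4)/(2·16) ≡ 22/9. 9⁻¹ ≡ 18 (mod 23), so λ ≡ 22·18 ≡ 5.
  x = λ² - 11 - 11 = 25 - 22 ≡ 3; y = λ·(11 - 3) - 16 ≡ 1. → (3, 1)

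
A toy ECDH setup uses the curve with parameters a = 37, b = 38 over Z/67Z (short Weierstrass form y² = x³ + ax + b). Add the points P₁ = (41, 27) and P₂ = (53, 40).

(10, 1)

(41, 27) + (53, 40). λ = (40 - 27)/(53 - 41) ≡ 13/12 mod 67. 12⁻¹ ≡ 28 (mod 67), so λ ≡ 29.
  x = λ² - 41 - 53 = 841 - 94 ≡ 10; y = λ·(41 - 10) - 27 ≡ 1. → (10, 1)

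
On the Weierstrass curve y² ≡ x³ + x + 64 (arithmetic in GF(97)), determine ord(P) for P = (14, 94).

9

2P: tangent at (14, 94): λ = (3·14² + 1)/(2·94) ≡ 7/91. 91⁻¹ ≡ 16 (mod 97) since 91·16 = 1456 ≡ 1, so λ ≡ 7·16 ≡ 15.
  x = λ² - 14 - 14 = 225 - 28 ≡ 3; y = λ·(14 - 3) - 94 ≡ 71. → (3, 71)
3P: (3, 71) + (14, 94). λ = (94 - 71)/(14 - 3) ≡ 23/11 mod 97. 11⁻¹ ≡ 53 (mod 97), so λ ≡ 55.
  x = λ² - 3 - 14 = 3025 - 17 ≡ 1; y = λ·(3 - 1) - 71 ≡ 39. → (1, 39)
4P: (1, 39) + (14, 94). λ = (94 - 39)/(14 - 1) ≡ 55/13 mod 97. 13⁻¹ ≡ 15 (mod 97) since 13·15 = 195 ≡ 1, so λ ≡ 49.
  x = λ² - 1 - 14 = 2401 - 15 ≡ 58; y = λ·(1 - 58) - 39 ≡ 78. → (58, 78)
5P: (58, 78) + (14, 94). λ = (94 - 78)/(14 - 58) ≡ 16/53 mod 97. 53⁻¹ ≡ 11 (mod 97) since 53·11 = 583 ≡ 1, so λ ≡ 79.
  x = λ² - 58 - 14 = 6241 - 72 ≡ 58; y = λ·(58 - 58) - 78 ≡ 19. → (58, 19)
6P: (58, 19) + (14, 94). λ = (94 - 19)/(14 - 58) ≡ 75/53 mod 97. 53⁻¹ ≡ 11 (mod 97) since 53·11 = 583 ≡ 1, so λ ≡ 49.
  x = λ² - 58 - 14 = 2401 - 72 ≡ 1; y = λ·(58 - 1) - 19 ≡ 58. → (1, 58)
7P: (1, 58) + (14, 94). λ = (94 - 58)/(14 - 1) ≡ 36/13 mod 97. 13⁻¹ ≡ 15 (mod 97), so λ ≡ 55.
  x = λ² - 1 - 14 = 3025 - 15 ≡ 3; y = λ·(1 - 3) - 58 ≡ 26. → (3, 26)
8P: (3, 26) + (14, 94). λ = (94 - 26)/(14 - 3) ≡ 68/11 mod 97. 11⁻¹ ≡ 53 (mod 97) since 11·53 = 583 ≡ 1, so λ ≡ 15.
  x = λ² - 3 - 14 = 225 - 17 ≡ 14; y = λ·(3 - 14) - 26 ≡ 3. → (14, 3)
9P: (14, 3) + (14, 94): same x and y₁ ≡ -y₂, so the sum is the point at infinity.
9P = the point at infinity, so the order is 9.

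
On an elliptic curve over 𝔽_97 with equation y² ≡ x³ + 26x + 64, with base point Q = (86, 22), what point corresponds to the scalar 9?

Double-and-add on 9 = (1001)₂. Start with Q = (86, 22) for the leading 1-bit.
double: tangent at (86, 22): λ = (3·86² + 26)/(2·22) ≡ 1/44. 44⁻¹ ≡ 86 (mod 97), so λ ≡ 1·86 ≡ 86.
  x = λ² - 86 - 86 = 7396 - 172 ≡ 46; y = λ·(86 - 46) - 22 ≡ 23. → (46, 23)
double: tangent at (46, 23): λ = (3·46² + 26)/(2·23) ≡ 69/46. 46⁻¹ ≡ 19 (mod 97), so λ ≡ 69·19 ≡ 50.
  x = λ² - 46 - 46 = 2500 - 92 ≡ 80; y = λ·(46 - 80) - 23 ≡ 23. → (80, 23)
double: tangent at (80, 23): λ = (3·80² + 26)/(2·23) ≡ 20/46. 46⁻¹ ≡ 19 (mod 97), so λ ≡ 20·19 ≡ 89.
  x = λ² - 80 - 80 = 7921 - 160 ≡ 1; y = λ·(80 - 1) - 23 ≡ 24. → (1, 24)
add Q: (1, 24) + (86, 22). λ = (22 - 24)/(86 - 1) ≡ 95/85 mod 97. 85⁻¹ ≡ 8 (mod 97), so λ ≡ 81.
  x = λ² - 1 - 86 = 6561 - 87 ≡ 72; y = λ·(1 - 72) - 24 ≡ 45. → (72, 45)

(72, 45)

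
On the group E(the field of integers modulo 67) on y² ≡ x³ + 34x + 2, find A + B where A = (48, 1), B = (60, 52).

(48, 1) + (60, 52). λ = (52 - 1)/(60 - 48) ≡ 51/12 mod 67. 12⁻¹ ≡ 28 (mod 67) since 12·28 = 336 ≡ 1, so λ ≡ 21.
  x = λ² - 48 - 60 = 441 - 108 ≡ 65; y = λ·(48 - 65) - 1 ≡ 44. → (65, 44)

(65, 44)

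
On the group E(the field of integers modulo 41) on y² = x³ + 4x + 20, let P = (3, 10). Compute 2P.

tangent at (3, 10): λ = (3·3² + 4)/(2·10) ≡ 31/20. 20⁻¹ ≡ 39 (mod 41) since 20·39 = 780 ≡ 1, so λ ≡ 31·39 ≡ 20.
  x = λ² - 3 - 3 = 400 - 6 ≡ 25; y = λ·(3 - 25) - 10 ≡ 1. → (25, 1)

(25, 1)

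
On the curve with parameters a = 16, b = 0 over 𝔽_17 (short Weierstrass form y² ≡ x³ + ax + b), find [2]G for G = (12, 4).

(1, 0)

tangent at (12, 4): λ = (3·12² + 16)/(2·4) ≡ 6/8. 8⁻¹ ≡ 15 (mod 17), so λ ≡ 6·15 ≡ 5.
  x = λ² - 12 - 12 = 25 - 24 ≡ 1; y = λ·(12 - 1) - 4 ≡ 0. → (1, 0)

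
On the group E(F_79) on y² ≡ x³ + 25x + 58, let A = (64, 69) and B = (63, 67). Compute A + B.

(35, 68)

(64, 69) + (63, 67). λ = (67 - 69)/(63 - 64) ≡ 77/78 mod 79. 78⁻¹ ≡ 78 (mod 79), so λ ≡ 2.
  x = λ² - 64 - 63 = 4 - 127 ≡ 35; y = λ·(64 - 35) - 69 ≡ 68. → (35, 68)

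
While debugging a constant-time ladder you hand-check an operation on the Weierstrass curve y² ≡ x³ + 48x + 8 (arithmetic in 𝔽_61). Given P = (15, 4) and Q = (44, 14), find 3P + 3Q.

First 3P:
Repeated addition: build up to 3P.
2P: tangent at (15, 4): λ = (3·15² + 48)/(2·4) ≡ 52/8. 8⁻¹ ≡ 23 (mod 61), so λ ≡ 52·23 ≡ 37.
  x = λ² - 15 - 15 = 1369 - 30 ≡ 58; y = λ·(15 - 58) - 4 ≡ 52. → (58, 52)
3P: (58, 52) + (15, 4). λ = (4 - 52)/(15 - 58) ≡ 13/18 mod 61. 18⁻¹ ≡ 17 (mod 61) since 18·17 = 306 ≡ 1, so λ ≡ 38.
  x = λ² - 58 - 15 = 1444 - 73 ≡ 29; y = λ·(58 - 29) - 52 ≡ 13. → (29, 13)
3P = (29, 13).
Next 3Q:
Repeated addition: build up to 3Q.
2Q: tangent at (44, 14): λ = (3·44² + 48)/(2·14) ≡ 0/28. 28⁻¹ ≡ 24 (mod 61), so λ ≡ 0·24 ≡ 0.
  x = λ² - 44 - 44 = 0 - 88 ≡ 34; y = λ·(44 - 34) - 14 ≡ 47. → (34, 47)
3Q: (34, 47) + (44, 14). λ = (14 - 47)/(44 - 34) ≡ 28/10 mod 61. 10⁻¹ ≡ 55 (mod 61) since 10·55 = 550 ≡ 1, so λ ≡ 15.
  x = λ² - 34 - 44 = 225 - 78 ≡ 25; y = λ·(34 - 25) - 47 ≡ 27. → (25, 27)
3Q = (25, 27).
Finally 3P + 3Q:
(29, 13) + (25, 27). λ = (27 - 13)/(25 - 29) ≡ 14/57 mod 61. 57⁻¹ ≡ 15 (mod 61), so λ ≡ 27.
  x = λ² - 29 - 25 = 729 - 54 ≡ 4; y = λ·(29 - 4) - 13 ≡ 52. → (4, 52)

(4, 52)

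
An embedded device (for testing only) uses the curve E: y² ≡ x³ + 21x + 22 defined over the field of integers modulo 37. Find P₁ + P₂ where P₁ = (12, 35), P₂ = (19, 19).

(12, 35) + (19, 19). λ = (19 - 35)/(19 - 12) ≡ 21/7 mod 37. 7⁻¹ ≡ 16 (mod 37), so λ ≡ 3.
  x = λ² - 12 - 19 = 9 - 31 ≡ 15; y = λ·(12 - 15) - 35 ≡ 30. → (15, 30)

(15, 30)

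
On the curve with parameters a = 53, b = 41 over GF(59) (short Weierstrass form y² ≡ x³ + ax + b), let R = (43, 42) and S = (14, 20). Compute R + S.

(43, 42) + (14, 20). λ = (20 - 42)/(14 - 43) ≡ 37/30 mod 59. 30⁻¹ ≡ 2 (mod 59), so λ ≡ 15.
  x = λ² - 43 - 14 = 225 - 57 ≡ 50; y = λ·(43 - 50) - 42 ≡ 30. → (50, 30)

(50, 30)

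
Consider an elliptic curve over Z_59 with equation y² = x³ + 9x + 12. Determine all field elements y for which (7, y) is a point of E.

8, 51

x³ + 9x + 12 = 418 ≡ 5 (mod 59).
Square roots of 5 mod 59: 8 and 51 (since 8² = 64 ≡ 5).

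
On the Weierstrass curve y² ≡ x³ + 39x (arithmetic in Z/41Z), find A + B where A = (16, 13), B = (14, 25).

(16, 13) + (14, 25). λ = (25 - 13)/(14 - 16) ≡ 12/39 mod 41. 39⁻¹ ≡ 20 (mod 41) since 39·20 = 780 ≡ 1, so λ ≡ 35.
  x = λ² - 16 - 14 = 1225 - 30 ≡ 6; y = λ·(16 - 6) - 13 ≡ 9. → (6, 9)

(6, 9)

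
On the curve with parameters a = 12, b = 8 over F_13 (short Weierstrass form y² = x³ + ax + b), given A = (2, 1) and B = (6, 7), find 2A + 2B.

First 2A:
Repeated addition: build up to 2A.
2A: tangent at (2, 1): λ = (3·2² + 12)/(2·1) ≡ 11/2. 2⁻¹ ≡ 7 (mod 13), so λ ≡ 11·7 ≡ 12.
  x = λ² - 2 - 2 = 144 - 4 ≡ 10; y = λ·(2 - 10) - 1 ≡ 7. → (10, 7)
2A = (10, 7).
Next 2B:
Repeated addition: build up to 2B.
2B: tangent at (6, 7): λ = (3·6² + 12)/(2·7) ≡ 3/1. 1⁻¹ ≡ 1 (mod 13) since 1·1 = 1 ≡ 1, so λ ≡ 3·1 ≡ 3.
  x = λ² - 6 - 6 = 9 - 12 ≡ 10; y = λ·(6 - 10) - 7 ≡ 7. → (10, 7)
2B = (10, 7).
Finally 2A + 2B:
tangent at (10, 7): λ = (3·10² + 12)/(2·7) ≡ 0/1. 1⁻¹ ≡ 1 (mod 13), so λ ≡ 0·1 ≡ 0.
  x = λ² - 10 - 10 = 0 - 20 ≡ 6; y = λ·(10 - 6) - 7 ≡ 6. → (6, 6)

(6, 6)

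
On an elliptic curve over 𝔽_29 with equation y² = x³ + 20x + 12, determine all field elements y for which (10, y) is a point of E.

x³ + 20x + 12 = 1212 ≡ 23 (mod 29).
Square roots of 23 mod 29: 9 and 20 (since 9² = 81 ≡ 23).

9, 20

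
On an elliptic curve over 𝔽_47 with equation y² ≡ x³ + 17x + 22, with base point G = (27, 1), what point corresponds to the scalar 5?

Repeated addition: build up to 5G.
2G: tangent at (27, 1): λ = (3·27² + 17)/(2·1) ≡ 42/2. 2⁻¹ ≡ 24 (mod 47), so λ ≡ 42·24 ≡ 21.
  x = λ² - 27 - 27 = 441 - 54 ≡ 11; y = λ·(27 - 11) - 1 ≡ 6. → (11, 6)
3G: (11, 6) + (27, 1). λ = (1 - 6)/(27 - 11) ≡ 42/16 mod 47. 16⁻¹ ≡ 3 (mod 47) since 16·3 = 48 ≡ 1, so λ ≡ 32.
  x = λ² - 11 - 27 = 1024 - 38 ≡ 46; y = λ·(11 - 46) - 6 ≡ 2. → (46, 2)
4G: (46, 2) + (27, 1). λ = (1 - 2)/(27 - 46) ≡ 46/28 mod 47. 28⁻¹ ≡ 42 (mod 47), so λ ≡ 5.
  x = λ² - 46 - 27 = 25 - 73 ≡ 46; y = λ·(46 - 46) - 2 ≡ 45. → (46, 45)
5G: (46, 45) + (27, 1). λ = (1 - 45)/(27 - 46) ≡ 3/28 mod 47. 28⁻¹ ≡ 42 (mod 47), so λ ≡ 32.
  x = λ² - 46 - 27 = 1024 - 73 ≡ 11; y = λ·(46 - 11) - 45 ≡ 41. → (11, 41)

(11, 41)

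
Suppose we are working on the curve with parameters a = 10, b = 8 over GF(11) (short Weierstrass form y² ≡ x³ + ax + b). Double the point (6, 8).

tangent at (6, 8): λ = (3·6² + 10)/(2·8) ≡ 8/5. 5⁻¹ ≡ 9 (mod 11), so λ ≡ 8·9 ≡ 6.
  x = λ² - 6 - 6 = 36 - 12 ≡ 2; y = λ·(6 - 2) - 8 ≡ 5. → (2, 5)

(2, 5)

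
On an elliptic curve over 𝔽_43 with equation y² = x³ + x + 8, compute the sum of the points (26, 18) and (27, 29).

(26, 18) + (27, 29). λ = (29 - 18)/(27 - 26) ≡ 11/1 mod 43. 1⁻¹ ≡ 1 (mod 43) since 1·1 = 1 ≡ 1, so λ ≡ 11.
  x = λ² - 26 - 27 = 121 - 53 ≡ 25; y = λ·(26 - 25) - 18 ≡ 36. → (25, 36)

(25, 36)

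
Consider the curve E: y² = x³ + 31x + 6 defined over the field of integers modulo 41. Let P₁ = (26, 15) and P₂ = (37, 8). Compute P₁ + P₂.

(26, 15) + (37, 8). λ = (8 - 15)/(37 - 26) ≡ 34/11 mod 41. 11⁻¹ ≡ 15 (mod 41) since 11·15 = 165 ≡ 1, so λ ≡ 18.
  x = λ² - 26 - 37 = 324 - 63 ≡ 15; y = λ·(26 - 15) - 15 ≡ 19. → (15, 19)

(15, 19)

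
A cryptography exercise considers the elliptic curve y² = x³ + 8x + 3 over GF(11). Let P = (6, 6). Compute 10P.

(9, 1)

Repeated addition: build up to 10P.
2P: tangent at (6, 6): λ = (3·6² + 8)/(2·6) ≡ 6/1. 1⁻¹ ≡ 1 (mod 11) since 1·1 = 1 ≡ 1, so λ ≡ 6·1 ≡ 6.
  x = λ² - 6 - 6 = 36 - 12 ≡ 2; y = λ·(6 - 2) - 6 ≡ 7. → (2, 7)
3P: (2, 7) + (6, 6). λ = (6 - 7)/(6 - 2) ≡ 10/4 mod 11. 4⁻¹ ≡ 3 (mod 11), so λ ≡ 8.
  x = λ² - 2 - 6 = 64 - 8 ≡ 1; y = λ·(2 - 1) - 7 ≡ 1. → (1, 1)
4P: (1, 1) + (6, 6). λ = (6 - 1)/(6 - 1) ≡ 5/5 mod 11. 5⁻¹ ≡ 9 (mod 11) since 5·9 = 45 ≡ 1, so λ ≡ 1.
  x = λ² - 1 - 6 = 1 - 7 ≡ 5; y = λ·(1 - 5) - 1 ≡ 6. → (5, 6)
5P: (5, 6) + (6, 6). λ = (6 - 6)/(6 - 5) ≡ 0/1 mod 11. 1⁻¹ ≡ 1 (mod 11), so λ ≡ 0.
  x = λ² - 5 - 6 = 0 - 11 ≡ 0; y = λ·(5 - 0) - 6 ≡ 5. → (0, 5)
6P: (0, 5) + (6, 6). λ = (6 - 5)/(6 - 0) ≡ 1/6 mod 11. 6⁻¹ ≡ 2 (mod 11) since 6·2 = 12 ≡ 1, so λ ≡ 2.
  x = λ² - 0 - 6 = 4 - 6 ≡ 9; y = λ·(0 - 9) - 5 ≡ 10. → (9, 10)
7P: (9, 10) + (6, 6). λ = (6 - 10)/(6 - 9) ≡ 7/8 mod 11. 8⁻¹ ≡ 7 (mod 11), so λ ≡ 5.
  x = λ² - 9 - 6 = 25 - 15 ≡ 10; y = λ·(9 - 10) - 10 ≡ 7. → (10, 7)
8P: (10, 7) + (6, 6). λ = (6 - 7)/(6 - 10) ≡ 10/7 mod 11. 7⁻¹ ≡ 8 (mod 11), so λ ≡ 3.
  x = λ² - 10 - 6 = 9 - 16 ≡ 4; y = λ·(10 - 4) - 7 ≡ 0. → (4, 0)
9P: (4, 0) + (6, 6). λ = (6 - 0)/(6 - 4) ≡ 6/2 mod 11. 2⁻¹ ≡ 6 (mod 11) since 2·6 = 12 ≡ 1, so λ ≡ 3.
  x = λ² - 4 - 6 = 9 - 10 ≡ 10; y = λ·(4 - 10) - 0 ≡ 4. → (10, 4)
10P: (10, 4) + (6, 6). λ = (6 - 4)/(6 - 10) ≡ 2/7 mod 11. 7⁻¹ ≡ 8 (mod 11), so λ ≡ 5.
  x = λ² - 10 - 6 = 25 - 16 ≡ 9; y = λ·(10 - 9) - 4 ≡ 1. → (9, 1)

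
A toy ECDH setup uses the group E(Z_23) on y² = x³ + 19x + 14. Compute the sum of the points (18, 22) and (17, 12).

(18, 22) + (17, 12). λ = (12 - 22)/(17 - 18) ≡ 13/22 mod 23. 22⁻¹ ≡ 22 (mod 23), so λ ≡ 10.
  x = λ² - 18 - 17 = 100 - 35 ≡ 19; y = λ·(18 - 19) - 22 ≡ 14. → (19, 14)

(19, 14)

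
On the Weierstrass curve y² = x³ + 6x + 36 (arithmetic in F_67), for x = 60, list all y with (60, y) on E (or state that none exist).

x³ + 6x + 36 = 216396 ≡ 53 (mod 67).
53 is a non-residue mod 67; no y exists.

none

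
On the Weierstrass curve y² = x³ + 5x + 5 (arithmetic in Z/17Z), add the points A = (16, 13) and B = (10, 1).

(12, 12)

(16, 13) + (10, 1). λ = (1 - 13)/(10 - 16) ≡ 5/11 mod 17. 11⁻¹ ≡ 14 (mod 17), so λ ≡ 2.
  x = λ² - 16 - 10 = 4 - 26 ≡ 12; y = λ·(16 - 12) - 13 ≡ 12. → (12, 12)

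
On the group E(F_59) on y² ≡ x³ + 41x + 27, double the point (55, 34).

tangent at (55, 34): λ = (3·55² + 41)/(2·34) ≡ 30/9. 9⁻¹ ≡ 46 (mod 59), so λ ≡ 30·46 ≡ 23.
  x = λ² - 55 - 55 = 529 - 110 ≡ 6; y = λ·(55 - 6) - 34 ≡ 31. → (6, 31)

(6, 31)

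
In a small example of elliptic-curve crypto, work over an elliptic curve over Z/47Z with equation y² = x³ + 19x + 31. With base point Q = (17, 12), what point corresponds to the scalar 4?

Double-and-add on 4 = (100)₂. Start with Q = (17, 12) for the leading 1-bit.
double: tangent at (17, 12): λ = (3·17² + 19)/(2·12) ≡ 40/24. 24⁻¹ ≡ 2 (mod 47) since 24·2 = 48 ≡ 1, so λ ≡ 40·2 ≡ 33.
  x = λ² - 17 - 17 = 1089 - 34 ≡ 21; y = λ·(17 - 21) - 12 ≡ 44. → (21, 44)
double: tangent at (21, 44): λ = (3·21² + 19)/(2·44) ≡ 26/41. 41⁻¹ ≡ 39 (mod 47) since 41·39 = 1599 ≡ 1, so λ ≡ 26·39 ≡ 27.
  x = λ² - 21 - 21 = 729 - 42 ≡ 29; y = λ·(21 - 29) - 44 ≡ 22. → (29, 22)

(29, 22)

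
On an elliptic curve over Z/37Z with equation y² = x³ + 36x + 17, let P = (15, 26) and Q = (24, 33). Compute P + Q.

(5, 27)

(15, 26) + (24, 33). λ = (33 - 26)/(24 - 15) ≡ 7/9 mod 37. 9⁻¹ ≡ 33 (mod 37) since 9·33 = 297 ≡ 1, so λ ≡ 9.
  x = λ² - 15 - 24 = 81 - 39 ≡ 5; y = λ·(15 - 5) - 26 ≡ 27. → (5, 27)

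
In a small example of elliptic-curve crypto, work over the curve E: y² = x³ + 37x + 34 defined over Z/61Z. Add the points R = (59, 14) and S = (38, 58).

(50, 2)

(59, 14) + (38, 58). λ = (58 - 14)/(38 - 59) ≡ 44/40 mod 61. 40⁻¹ ≡ 29 (mod 61), so λ ≡ 56.
  x = λ² - 59 - 38 = 3136 - 97 ≡ 50; y = λ·(59 - 50) - 14 ≡ 2. → (50, 2)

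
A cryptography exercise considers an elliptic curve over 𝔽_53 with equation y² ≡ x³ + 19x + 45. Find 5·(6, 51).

Write G = (6, 51).
Double-and-add on 5 = (101)₂. Start with G = (6, 51) for the leading 1-bit.
double: tangent at (6, 51): λ = (3·6² + 19)/(2·51) ≡ 21/49. 49⁻¹ ≡ 13 (mod 53), so λ ≡ 21·13 ≡ 8.
  x = λ² - 6 - 6 = 64 - 12 ≡ 52; y = λ·(6 - 52) - 51 ≡ 5. → (52, 5)
double: tangent at (52, 5): λ = (3·52² + 19)/(2·5) ≡ 22/10. 10⁻¹ ≡ 16 (mod 53) since 10·16 = 160 ≡ 1, so λ ≡ 22·16 ≡ 34.
  x = λ² - 52 - 52 = 1156 - 104 ≡ 45; y = λ·(52 - 45) - 5 ≡ 21. → (45, 21)
add G: (45, 21) + (6, 51). λ = (51 - 21)/(6 - 45) ≡ 30/14 mod 53. 14⁻¹ ≡ 19 (mod 53), so λ ≡ 40.
  x = λ² - 45 - 6 = 1600 - 51 ≡ 12; y = λ·(45 - 12) - 21 ≡ 27. → (12, 27)

(12, 27)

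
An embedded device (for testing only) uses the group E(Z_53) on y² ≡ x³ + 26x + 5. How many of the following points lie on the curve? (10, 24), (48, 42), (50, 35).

(10, 24): 24² ≡ 46, rhs ≡ 46 → on.
(48, 42): 42² ≡ 15, rhs ≡ 15 → on.
(50, 35): 35² ≡ 6, rhs ≡ 6 → on.

3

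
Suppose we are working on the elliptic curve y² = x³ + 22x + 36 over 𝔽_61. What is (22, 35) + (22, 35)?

(22, 26)

tangent at (22, 35): λ = (3·22² + 22)/(2·35) ≡ 10/9. 9⁻¹ ≡ 34 (mod 61) since 9·34 = 306 ≡ 1, so λ ≡ 10·34 ≡ 35.
  x = λ² - 22 - 22 = 1225 - 44 ≡ 22; y = λ·(22 - 22) - 35 ≡ 26. → (22, 26)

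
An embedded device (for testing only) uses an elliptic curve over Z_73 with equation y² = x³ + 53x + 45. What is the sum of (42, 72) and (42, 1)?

O

The two points share x = 42 and their y-coordinates satisfy 72 + 1 ≡ 0 (mod 73), so they are inverses. Their sum is ∞.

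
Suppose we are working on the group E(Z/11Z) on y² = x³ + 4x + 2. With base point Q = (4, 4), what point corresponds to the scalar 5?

(4, 7)

Repeated addition: build up to 5Q.
2Q: tangent at (4, 4): λ = (3·4² + 4)/(2·4) ≡ 8/8. 8⁻¹ ≡ 7 (mod 11) since 8·7 = 56 ≡ 1, so λ ≡ 8·7 ≡ 1.
  x = λ² - 4 - 4 = 1 - 8 ≡ 4; y = λ·(4 - 4) - 4 ≡ 7. → (4, 7)
3Q: (4, 7) + (4, 4): same x and y₁ ≡ -y₂, so the sum is ∞.
4Q: ∞ + (4, 4) = (4, 4) (identity).
5Q: tangent at (4, 4): λ = (3·4² + 4)/(2·4) ≡ 8/8. 8⁻¹ ≡ 7 (mod 11) since 8·7 = 56 ≡ 1, so λ ≡ 8·7 ≡ 1.
  x = λ² - 4 - 4 = 1 - 8 ≡ 4; y = λ·(4 - 4) - 4 ≡ 7. → (4, 7)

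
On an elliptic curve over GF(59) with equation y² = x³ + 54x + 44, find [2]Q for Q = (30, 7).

(18, 2)

tangent at (30, 7): λ = (3·30² + 54)/(2·7) ≡ 40/14. 14⁻¹ ≡ 38 (mod 59), so λ ≡ 40·38 ≡ 45.
  x = λ² - 30 - 30 = 2025 - 60 ≡ 18; y = λ·(30 - 18) - 7 ≡ 2. → (18, 2)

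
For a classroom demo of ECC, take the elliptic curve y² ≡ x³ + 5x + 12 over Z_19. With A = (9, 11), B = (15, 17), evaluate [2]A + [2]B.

First 2A:
Repeated addition: build up to 2A.
2A: tangent at (9, 11): λ = (3·9² + 5)/(2·11) ≡ 1/3. 3⁻¹ ≡ 13 (mod 19), so λ ≡ 1·13 ≡ 13.
  x = λ² - 9 - 9 = 169 - 18 ≡ 18; y = λ·(9 - 18) - 11 ≡ 5. → (18, 5)
2A = (18, 5).
Next 2B:
Repeated addition: build up to 2B.
2B: tangent at (15, 17): λ = (3·15² + 5)/(2·17) ≡ 15/15. 15⁻¹ ≡ 14 (mod 19), so λ ≡ 15·14 ≡ 1.
  x = λ² - 15 - 15 = 1 - 30 ≡ 9; y = λ·(15 - 9) - 17 ≡ 8. → (9, 8)
2B = (9, 8).
Finally 2A + 2B:
(18, 5) + (9, 8). λ = (8 - 5)/(9 - 18) ≡ 3/10 mod 19. 10⁻¹ ≡ 2 (mod 19), so λ ≡ 6.
  x = λ² - 18 - 9 = 36 - 27 ≡ 9; y = λ·(18 - 9) - 5 ≡ 11. → (9, 11)

(9, 11)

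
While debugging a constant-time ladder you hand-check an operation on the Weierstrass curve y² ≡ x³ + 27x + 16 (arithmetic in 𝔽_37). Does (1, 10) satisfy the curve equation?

no

y² = 10² ≡ 26; x³ + 27x + 16 = 44 ≡ 7 (mod 37). 26 ≠ 7.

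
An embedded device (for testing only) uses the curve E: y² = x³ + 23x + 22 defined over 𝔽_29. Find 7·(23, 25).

Write G = (23, 25).
Repeated addition: build up to 7G.
2G: tangent at (23, 25): λ = (3·23² + 23)/(2·25) ≡ 15/21. 21⁻¹ ≡ 18 (mod 29), so λ ≡ 15·18 ≡ 9.
  x = λ² - 23 - 23 = 81 - 46 ≡ 6; y = λ·(23 - 6) - 25 ≡ 12. → (6, 12)
3G: (6, 12) + (23, 25). λ = (25 - 12)/(23 - 6) ≡ 13/17 mod 29. 17⁻¹ ≡ 12 (mod 29), so λ ≡ 11.
  x = λ² - 6 - 23 = 121 - 29 ≡ 5; y = λ·(6 - 5) - 12 ≡ 28. → (5, 28)
4G: (5, 28) + (23, 25). λ = (25 - 28)/(23 - 5) ≡ 26/18 mod 29. 18⁻¹ ≡ 21 (mod 29), so λ ≡ 24.
  x = λ² - 5 - 23 = 576 - 28 ≡ 26; y = λ·(5 - 26) - 28 ≡ 19. → (26, 19)
5G: (26, 19) + (23, 25). λ = (25 - 19)/(23 - 26) ≡ 6/26 mod 29. 26⁻¹ ≡ 19 (mod 29), so λ ≡ 27.
  x = λ² - 26 - 23 = 729 - 49 ≡ 13; y = λ·(26 - 13) - 19 ≡ 13. → (13, 13)
6G: (13, 13) + (23, 25). λ = (25 - 13)/(23 - 13) ≡ 12/10 mod 29. 10⁻¹ ≡ 3 (mod 29), so λ ≡ 7.
  x = λ² - 13 - 23 = 49 - 36 ≡ 13; y = λ·(13 - 13) - 13 ≡ 16. → (13, 16)
7G: (13, 16) + (23, 25). λ = (25 - 16)/(23 - 13) ≡ 9/10 mod 29. 10⁻¹ ≡ 3 (mod 29) since 10·3 = 30 ≡ 1, so λ ≡ 27.
  x = λ² - 13 - 23 = 729 - 36 ≡ 26; y = λ·(13 - 26) - 16 ≡ 10. → (26, 10)

(26, 10)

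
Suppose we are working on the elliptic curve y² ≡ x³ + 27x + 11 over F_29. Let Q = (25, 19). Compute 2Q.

tangent at (25, 19): λ = (3·25² + 27)/(2·19) ≡ 17/9. 9⁻¹ ≡ 13 (mod 29), so λ ≡ 17·13 ≡ 18.
  x = λ² - 25 - 25 = 324 - 50 ≡ 13; y = λ·(25 - 13) - 19 ≡ 23. → (13, 23)

(13, 23)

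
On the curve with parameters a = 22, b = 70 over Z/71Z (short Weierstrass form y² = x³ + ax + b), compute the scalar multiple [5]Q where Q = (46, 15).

Repeated addition: build up to 5Q.
2Q: tangent at (46, 15): λ = (3·46² + 22)/(2·15) ≡ 51/30. 30⁻¹ ≡ 45 (mod 71) since 30·45 = 1350 ≡ 1, so λ ≡ 51·45 ≡ 23.
  x = λ² - 46 - 46 = 529 - 92 ≡ 11; y = λ·(46 - 11) - 15 ≡ 9. → (11, 9)
3Q: (11, 9) + (46, 15). λ = (15 - 9)/(46 - 11) ≡ 6/35 mod 71. 35⁻¹ ≡ 69 (mod 71), so λ ≡ 59.
  x = λ² - 11 - 46 = 3481 - 57 ≡ 16; y = λ·(11 - 16) - 9 ≡ 51. → (16, 51)
4Q: (16, 51) + (46, 15). λ = (15 - 51)/(46 - 16) ≡ 35/30 mod 71. 30⁻¹ ≡ 45 (mod 71) since 30·45 = 1350 ≡ 1, so λ ≡ 13.
  x = λ² - 16 - 46 = 169 - 62 ≡ 36; y = λ·(16 - 36) - 51 ≡ 44. → (36, 44)
5Q: (36, 44) + (46, 15). λ = (15 - 44)/(46 - 36) ≡ 42/10 mod 71. 10⁻¹ ≡ 64 (mod 71) since 10·64 = 640 ≡ 1, so λ ≡ 61.
  x = λ² - 36 - 46 = 3721 - 82 ≡ 18; y = λ·(36 - 18) - 44 ≡ 60. → (18, 60)

(18, 60)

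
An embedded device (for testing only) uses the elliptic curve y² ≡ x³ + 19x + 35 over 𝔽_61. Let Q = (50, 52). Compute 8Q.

(33, 50)

Repeated addition: build up to 8Q.
2Q: tangent at (50, 52): λ = (3·50² + 19)/(2·52) ≡ 16/43. 43⁻¹ ≡ 44 (mod 61), so λ ≡ 16·44 ≡ 33.
  x = λ² - 50 - 50 = 1089 - 100 ≡ 13; y = λ·(50 - 13) - 52 ≡ 10. → (13, 10)
3Q: (13, 10) + (50, 52). λ = (52 - 10)/(50 - 13) ≡ 42/37 mod 61. 37⁻¹ ≡ 33 (mod 61), so λ ≡ 44.
  x = λ² - 13 - 50 = 1936 - 63 ≡ 43; y = λ·(13 - 43) - 10 ≡ 12. → (43, 12)
4Q: (43, 12) + (50, 52). λ = (52 - 12)/(50 - 43) ≡ 40/7 mod 61. 7⁻¹ ≡ 35 (mod 61), so λ ≡ 58.
  x = λ² - 43 - 50 = 3364 - 93 ≡ 38; y = λ·(43 - 38) - 12 ≡ 34. → (38, 34)
5Q: (38, 34) + (50, 52). λ = (52 - 34)/(50 - 38) ≡ 18/12 mod 61. 12⁻¹ ≡ 56 (mod 61) since 12·56 = 672 ≡ 1, so λ ≡ 32.
  x = λ² - 38 - 50 = 1024 - 88 ≡ 21; y = λ·(38 - 21) - 34 ≡ 22. → (21, 22)
6Q: (21, 22) + (50, 52). λ = (52 - 22)/(50 - 21) ≡ 30/29 mod 61. 29⁻¹ ≡ 40 (mod 61), so λ ≡ 41.
  x = λ² - 21 - 50 = 1681 - 71 ≡ 24; y = λ·(21 - 24) - 22 ≡ 38. → (24, 38)
7Q: (24, 38) + (50, 52). λ = (52 - 38)/(50 - 24) ≡ 14/26 mod 61. 26⁻¹ ≡ 54 (mod 61), so λ ≡ 24.
  x = λ² - 24 - 50 = 576 - 74 ≡ 14; y = λ·(24 - 14) - 38 ≡ 19. → (14, 19)
8Q: (14, 19) + (50, 52). λ = (52 - 19)/(50 - 14) ≡ 33/36 mod 61. 36⁻¹ ≡ 39 (mod 61) since 36·39 = 1404 ≡ 1, so λ ≡ 6.
  x = λ² - 14 - 50 = 36 - 64 ≡ 33; y = λ·(14 - 33) - 19 ≡ 50. → (33, 50)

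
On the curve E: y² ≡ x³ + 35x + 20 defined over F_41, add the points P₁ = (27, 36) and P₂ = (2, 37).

(8, 19)

(27, 36) + (2, 37). λ = (37 - 36)/(2 - 27) ≡ 1/16 mod 41. 16⁻¹ ≡ 18 (mod 41) since 16·18 = 288 ≡ 1, so λ ≡ 18.
  x = λ² - 27 - 2 = 324 - 29 ≡ 8; y = λ·(27 - 8) - 36 ≡ 19. → (8, 19)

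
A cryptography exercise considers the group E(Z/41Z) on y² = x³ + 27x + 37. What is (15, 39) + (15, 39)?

(10, 6)

tangent at (15, 39): λ = (3·15² + 27)/(2·39) ≡ 5/37. 37⁻¹ ≡ 10 (mod 41) since 37·10 = 370 ≡ 1, so λ ≡ 5·10 ≡ 9.
  x = λ² - 15 - 15 = 81 - 30 ≡ 10; y = λ·(15 - 10) - 39 ≡ 6. → (10, 6)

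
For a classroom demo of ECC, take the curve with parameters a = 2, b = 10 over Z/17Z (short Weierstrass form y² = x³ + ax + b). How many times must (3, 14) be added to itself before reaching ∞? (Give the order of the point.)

12

2P: tangent at (3, 14): λ = (3·3² + 2)/(2·14) ≡ 12/11. 11⁻¹ ≡ 14 (mod 17), so λ ≡ 12·14 ≡ 15.
  x = λ² - 3 - 3 = 225 - 6 ≡ 15; y = λ·(3 - 15) - 14 ≡ 10. → (15, 10)
3P: (15, 10) + (3, 14). λ = (14 - 10)/(3 - 15) ≡ 4/5 mod 17. 5⁻¹ ≡ 7 (mod 17), so λ ≡ 11.
  x = λ² - 15 - 3 = 121 - 18 ≡ 1; y = λ·(15 - 1) - 10 ≡ 8. → (1, 8)
4P: (1, 8) + (3, 14). λ = (14 - 8)/(3 - 1) ≡ 6/2 mod 17. 2⁻¹ ≡ 9 (mod 17), so λ ≡ 3.
  x = λ² - 1 - 3 = 9 - 4 ≡ 5; y = λ·(1 - 5) - 8 ≡ 14. → (5, 14)
5P: (5, 14) + (3, 14). λ = (14 - 14)/(3 - 5) ≡ 0/15 mod 17. 15⁻¹ ≡ 8 (mod 17), so λ ≡ 0.
  x = λ² - 5 - 3 = 0 - 8 ≡ 9; y = λ·(5 - 9) - 14 ≡ 3. → (9, 3)
6P: (9, 3) + (3, 14). λ = (14 - 3)/(3 - 9) ≡ 11/11 mod 17. 11⁻¹ ≡ 14 (mod 17), so λ ≡ 1.
  x = λ² - 9 - 3 = 1 - 12 ≡ 6; y = λ·(9 - 6) - 3 ≡ 0. → (6, 0)
7P: (6, 0) + (3, 14). λ = (14 - 0)/(3 - 6) ≡ 14/14 mod 17. 14⁻¹ ≡ 11 (mod 17), so λ ≡ 1.
  x = λ² - 6 - 3 = 1 - 9 ≡ 9; y = λ·(6 - 9) - 0 ≡ 14. → (9, 14)
8P: (9, 14) + (3, 14). λ = (14 - 14)/(3 - 9) ≡ 0/11 mod 17. 11⁻¹ ≡ 14 (mod 17) since 11·14 = 154 ≡ 1, so λ ≡ 0.
  x = λ² - 9 - 3 = 0 - 12 ≡ 5; y = λ·(9 - 5) - 14 ≡ 3. → (5, 3)
9P: (5, 3) + (3, 14). λ = (14 - 3)/(3 - 5) ≡ 11/15 mod 17. 15⁻¹ ≡ 8 (mod 17) since 15·8 = 120 ≡ 1, so λ ≡ 3.
  x = λ² - 5 - 3 = 9 - 8 ≡ 1; y = λ·(5 - 1) - 3 ≡ 9. → (1, 9)
10P: (1, 9) + (3, 14). λ = (14 - 9)/(3 - 1) ≡ 5/2 mod 17. 2⁻¹ ≡ 9 (mod 17), so λ ≡ 11.
  x = λ² - 1 - 3 = 121 - 4 ≡ 15; y = λ·(1 - 15) - 9 ≡ 7. → (15, 7)
11P: (15, 7) + (3, 14). λ = (14 - 7)/(3 - 15) ≡ 7/5 mod 17. 5⁻¹ ≡ 7 (mod 17), so λ ≡ 15.
  x = λ² - 15 - 3 = 225 - 18 ≡ 3; y = λ·(15 - 3) - 7 ≡ 3. → (3, 3)
12P: (3, 3) + (3, 14): same x and y₁ ≡ -y₂, so the sum is ∞.
12P = ∞, so the order is 12.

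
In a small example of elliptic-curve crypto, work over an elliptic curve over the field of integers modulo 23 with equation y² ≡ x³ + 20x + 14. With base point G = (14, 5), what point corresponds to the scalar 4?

(3, 20)

Double-and-add on 4 = (100)₂. Start with G = (14, 5) for the leading 1-bit.
double: tangent at (14, 5): λ = (3·14² + 20)/(2·5) ≡ 10/10. 10⁻¹ ≡ 7 (mod 23) since 10·7 = 70 ≡ 1, so λ ≡ 10·7 ≡ 1.
  x = λ² - 14 - 14 = 1 - 28 ≡ 19; y = λ·(14 - 19) - 5 ≡ 13. → (19, 13)
double: tangent at (19, 13): λ = (3·19² + 20)/(2·13) ≡ 22/3. 3⁻¹ ≡ 8 (mod 23) since 3·8 = 24 ≡ 1, so λ ≡ 22·8 ≡ 15.
  x = λ² - 19 - 19 = 225 - 38 ≡ 3; y = λ·(19 - 3) - 13 ≡ 20. → (3, 20)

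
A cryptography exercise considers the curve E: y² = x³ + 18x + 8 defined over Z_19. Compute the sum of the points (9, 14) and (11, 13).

(9, 14) + (11, 13). λ = (13 - 14)/(11 - 9) ≡ 18/2 mod 19. 2⁻¹ ≡ 10 (mod 19), so λ ≡ 9.
  x = λ² - 9 - 11 = 81 - 20 ≡ 4; y = λ·(9 - 4) - 14 ≡ 12. → (4, 12)

(4, 12)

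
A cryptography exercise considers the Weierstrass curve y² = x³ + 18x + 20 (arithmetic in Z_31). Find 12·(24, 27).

(21, 24)

Write P = (24, 27).
Repeated addition: build up to 12P.
2P: tangent at (24, 27): λ = (3·24² + 18)/(2·27) ≡ 10/23. 23⁻¹ ≡ 27 (mod 31) since 23·27 = 621 ≡ 1, so λ ≡ 10·27 ≡ 22.
  x = λ² - 24 - 24 = 484 - 48 ≡ 2; y = λ·(24 - 2) - 27 ≡ 23. → (2, 23)
3P: (2, 23) + (24, 27). λ = (27 - 23)/(24 - 2) ≡ 4/22 mod 31. 22⁻¹ ≡ 24 (mod 31), so λ ≡ 3.
  x = λ² - 2 - 24 = 9 - 26 ≡ 14; y = λ·(2 - 14) - 23 ≡ 3. → (14, 3)
4P: (14, 3) + (24, 27). λ = (27 - 3)/(24 - 14) ≡ 24/10 mod 31. 10⁻¹ ≡ 28 (mod 31) since 10·28 = 280 ≡ 1, so λ ≡ 21.
  x = λ² - 14 - 24 = 441 - 38 ≡ 0; y = λ·(14 - 0) - 3 ≡ 12. → (0, 12)
5P: (0, 12) + (24, 27). λ = (27 - 12)/(24 - 0) ≡ 15/24 mod 31. 24⁻¹ ≡ 22 (mod 31) since 24·22 = 528 ≡ 1, so λ ≡ 20.
  x = λ² - 0 - 24 = 400 - 24 ≡ 4; y = λ·(0 - 4) - 12 ≡ 1. → (4, 1)
6P: (4, 1) + (24, 27). λ = (27 - 1)/(24 - 4) ≡ 26/20 mod 31. 20⁻¹ ≡ 14 (mod 31) since 20·14 = 280 ≡ 1, so λ ≡ 23.
  x = λ² - 4 - 24 = 529 - 28 ≡ 5; y = λ·(4 - 5) - 1 ≡ 7. → (5, 7)
7P: (5, 7) + (24, 27). λ = (27 - 7)/(24 - 5) ≡ 20/19 mod 31. 19⁻¹ ≡ 18 (mod 31), so λ ≡ 19.
  x = λ² - 5 - 24 = 361 - 29 ≡ 22; y = λ·(5 - 22) - 7 ≡ 11. → (22, 11)
8P: (22, 11) + (24, 27). λ = (27 - 11)/(24 - 22) ≡ 16/2 mod 31. 2⁻¹ ≡ 16 (mod 31), so λ ≡ 8.
  x = λ² - 22 - 24 = 64 - 46 ≡ 18; y = λ·(22 - 18) - 11 ≡ 21. → (18, 21)
9P: (18, 21) + (24, 27). λ = (27 - 21)/(24 - 18) ≡ 6/6 mod 31. 6⁻¹ ≡ 26 (mod 31), so λ ≡ 1.
  x = λ² - 18 - 24 = 1 - 42 ≡ 21; y = λ·(18 - 21) - 21 ≡ 7. → (21, 7)
10P: (21, 7) + (24, 27). λ = (27 - 7)/(24 - 21) ≡ 20/3 mod 31. 3⁻¹ ≡ 21 (mod 31) since 3·21 = 63 ≡ 1, so λ ≡ 17.
  x = λ² - 21 - 24 = 289 - 45 ≡ 27; y = λ·(21 - 27) - 7 ≡ 15. → (27, 15)
11P: (27, 15) + (24, 27). λ = (27 - 15)/(24 - 27) ≡ 12/28 mod 31. 28⁻¹ ≡ 10 (mod 31), so λ ≡ 27.
  x = λ² - 27 - 24 = 729 - 51 ≡ 27; y = λ·(27 - 27) - 15 ≡ 16. → (27, 16)
12P: (27, 16) + (24, 27). λ = (27 - 16)/(24 - 27) ≡ 11/28 mod 31. 28⁻¹ ≡ 10 (mod 31), so λ ≡ 17.
  x = λ² - 27 - 24 = 289 - 51 ≡ 21; y = λ·(27 - 21) - 16 ≡ 24. → (21, 24)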